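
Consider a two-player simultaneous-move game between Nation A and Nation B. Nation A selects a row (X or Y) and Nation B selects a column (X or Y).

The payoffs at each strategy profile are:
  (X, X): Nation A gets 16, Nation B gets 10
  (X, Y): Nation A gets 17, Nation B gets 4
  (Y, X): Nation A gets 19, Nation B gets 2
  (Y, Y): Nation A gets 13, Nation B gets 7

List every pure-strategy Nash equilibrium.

(X, X): Nation A prefers Y (19 > 16) — not an equilibrium.
(X, Y): Nation B prefers X (10 > 4) — not an equilibrium.
(Y, X): Nation B prefers Y (7 > 2) — not an equilibrium.
(Y, Y): Nation A prefers X (17 > 13) — not an equilibrium.

none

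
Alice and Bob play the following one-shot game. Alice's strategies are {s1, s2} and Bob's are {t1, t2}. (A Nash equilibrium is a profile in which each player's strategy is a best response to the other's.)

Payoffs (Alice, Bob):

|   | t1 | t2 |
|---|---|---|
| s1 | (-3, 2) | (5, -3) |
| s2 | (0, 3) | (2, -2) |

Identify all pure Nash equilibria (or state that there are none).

(s2, t1)

(s1, t1): Alice prefers s2 (0 > -3) — not an equilibrium.
(s1, t2): Bob prefers t1 (2 > -3) — not an equilibrium.
(s2, t1): Alice gets 0 ≥ -3 from s1, and Bob gets 3 ≥ -2 from t2 — Nash equilibrium.
(s2, t2): Alice prefers s1 (5 > 2); Bob prefers t1 (3 > -2) — not an equilibrium.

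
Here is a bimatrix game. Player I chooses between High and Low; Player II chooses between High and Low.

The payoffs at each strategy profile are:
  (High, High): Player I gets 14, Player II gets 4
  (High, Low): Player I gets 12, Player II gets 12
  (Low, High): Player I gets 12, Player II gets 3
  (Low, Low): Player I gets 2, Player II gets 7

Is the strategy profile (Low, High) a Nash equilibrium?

At (Low, High), Player I earns 12; switching to High would give 14, so Player I would deviate.
Player II earns 3; switching to Low would give 7, so Player II would deviate.
Since at least one player can profitably deviate, this is not a Nash equilibrium.

No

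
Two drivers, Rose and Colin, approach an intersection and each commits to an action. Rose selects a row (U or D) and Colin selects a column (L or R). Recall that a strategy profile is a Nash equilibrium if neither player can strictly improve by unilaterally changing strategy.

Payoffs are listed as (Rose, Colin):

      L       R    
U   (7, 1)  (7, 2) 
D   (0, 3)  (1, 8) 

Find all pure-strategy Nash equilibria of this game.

(U, L): Colin prefers R (2 > 1) — not an equilibrium.
(U, R): Rose gets 7 ≥ 1 from D, and Colin gets 2 ≥ 1 from L — Nash equilibrium.
(D, L): Rose prefers U (7 > 0); Colin prefers R (8 > 3) — not an equilibrium.
(D, R): Rose prefers U (7 > 1) — not an equilibrium.

(U, R)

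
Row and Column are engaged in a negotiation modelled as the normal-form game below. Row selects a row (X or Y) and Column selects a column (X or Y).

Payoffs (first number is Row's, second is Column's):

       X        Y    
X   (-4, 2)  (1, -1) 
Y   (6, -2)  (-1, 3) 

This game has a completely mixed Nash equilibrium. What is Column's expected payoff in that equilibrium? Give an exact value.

1/2

First find x, the probability Row plays X, from Column's indifference between X and Y: 2x − 2(1−x) = −x + 3(1−x), giving x = 5/8.
Since Column is indifferent in equilibrium, Column's expected payoff equals the payoff from either column against (5/8, 3/8). Using X: 2(5/8) − 2(3/8) = 1/2.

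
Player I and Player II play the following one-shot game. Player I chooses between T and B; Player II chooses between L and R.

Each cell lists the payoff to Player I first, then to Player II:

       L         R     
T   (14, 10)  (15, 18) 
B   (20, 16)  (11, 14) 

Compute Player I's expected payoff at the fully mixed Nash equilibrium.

First find y, the probability Player II plays L, from Player I's indifference between T and B: 14y + 15(1−y) = 20y + 11(1−y), giving y = 2/5.
Since Player I is indifferent in equilibrium, Player I's expected payoff equals the payoff from either row against (2/5, 3/5). Using T: 14(2/5) + 15(3/5) = 73/5.

73/5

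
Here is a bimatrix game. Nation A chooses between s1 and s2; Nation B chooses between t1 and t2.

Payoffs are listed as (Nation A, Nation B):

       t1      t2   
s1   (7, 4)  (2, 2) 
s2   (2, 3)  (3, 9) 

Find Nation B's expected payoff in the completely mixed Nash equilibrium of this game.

15/4

First find p, the probability Nation A plays s1, from Nation B's indifference between t1 and t2: 4p + 3(1−p) = 2p + 9(1−p), giving p = 3/4.
Since Nation B is indifferent in equilibrium, Nation B's expected payoff equals the payoff from either column against (3/4, 1/4). Using t1: 4(3/4) + 3(1/4) = 15/4.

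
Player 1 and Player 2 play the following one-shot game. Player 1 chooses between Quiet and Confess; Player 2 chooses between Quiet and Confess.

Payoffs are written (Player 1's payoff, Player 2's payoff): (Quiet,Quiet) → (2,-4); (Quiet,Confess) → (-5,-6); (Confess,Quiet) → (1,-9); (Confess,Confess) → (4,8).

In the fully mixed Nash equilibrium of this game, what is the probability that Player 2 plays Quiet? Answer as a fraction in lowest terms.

Let q be the probability that Player 2 plays Quiet. In a completely mixed equilibrium, Player 1 must be indifferent between Quiet and Confess.
Player 1's expected payoff from Quiet is 2q − 5(1−q); from Confess it is q + 4(1−q).
Setting these equal: 7q − 5 = −3q + 4, so q = 9/10.

9/10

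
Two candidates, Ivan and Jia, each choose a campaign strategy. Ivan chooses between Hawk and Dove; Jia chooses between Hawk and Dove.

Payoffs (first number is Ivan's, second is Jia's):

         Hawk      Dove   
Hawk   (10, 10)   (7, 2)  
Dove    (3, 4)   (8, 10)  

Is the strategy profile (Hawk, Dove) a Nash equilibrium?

No

At (Hawk, Dove), Ivan earns 7; switching to Dove would give 8, so Ivan would deviate.
Jia earns 2; switching to Hawk would give 10, so Jia would deviate.
Since at least one player can profitably deviate, this is not a Nash equilibrium.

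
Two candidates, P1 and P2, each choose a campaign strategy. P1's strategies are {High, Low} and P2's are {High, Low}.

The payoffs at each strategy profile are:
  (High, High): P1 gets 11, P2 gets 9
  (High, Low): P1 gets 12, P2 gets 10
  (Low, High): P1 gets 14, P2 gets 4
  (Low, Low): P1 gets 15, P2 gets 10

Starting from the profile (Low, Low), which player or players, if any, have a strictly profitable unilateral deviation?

Neither

P1 at (Low, Low) earns 15; deviating to High yields 12 — not better.
P2 earns 10; deviating to High yields 4 — not better.
Neither player can strictly improve; the profile is a Nash equilibrium.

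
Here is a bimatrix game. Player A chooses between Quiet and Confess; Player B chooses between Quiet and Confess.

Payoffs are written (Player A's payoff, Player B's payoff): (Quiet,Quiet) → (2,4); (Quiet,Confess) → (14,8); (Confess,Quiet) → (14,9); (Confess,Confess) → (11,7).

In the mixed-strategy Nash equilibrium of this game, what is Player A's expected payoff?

58/5

First find q, the probability Player B plays Quiet, from Player A's indifference between Quiet and Confess: 2q + 14(1−q) = 14q + 11(1−q), giving q = 1/5.
Since Player A is indifferent in equilibrium, Player A's expected payoff equals the payoff from either row against (1/5, 4/5). Using Quiet: 2(1/5) + 14(4/5) = 58/5.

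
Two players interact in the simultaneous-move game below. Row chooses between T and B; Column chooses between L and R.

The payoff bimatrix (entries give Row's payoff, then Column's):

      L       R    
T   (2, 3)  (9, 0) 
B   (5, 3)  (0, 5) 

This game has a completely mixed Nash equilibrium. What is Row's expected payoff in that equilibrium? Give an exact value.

First find y, the probability Column plays L, from Row's indifference between T and B: 2y + 9(1−y) = 5y, giving y = 3/4.
Since Row is indifferent in equilibrium, Row's expected payoff equals the payoff from either row against (3/4, 1/4). Using T: 2(3/4) + 9(1/4) = 15/4.

15/4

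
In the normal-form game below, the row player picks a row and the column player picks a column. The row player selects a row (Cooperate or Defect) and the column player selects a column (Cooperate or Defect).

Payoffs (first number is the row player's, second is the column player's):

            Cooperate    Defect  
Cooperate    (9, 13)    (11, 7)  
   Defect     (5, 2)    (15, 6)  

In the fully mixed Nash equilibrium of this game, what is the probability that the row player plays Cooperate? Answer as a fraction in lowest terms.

Let p be the probability that the row player plays Cooperate. In a completely mixed equilibrium, the column player must be indifferent between Cooperate and Defect.
The column player's expected payoff from Cooperate is 13p + 2(1−p); from Defect it is 7p + 6(1−p).
Setting these equal: 11p + 2 = p + 6, so p = 2/5.

2/5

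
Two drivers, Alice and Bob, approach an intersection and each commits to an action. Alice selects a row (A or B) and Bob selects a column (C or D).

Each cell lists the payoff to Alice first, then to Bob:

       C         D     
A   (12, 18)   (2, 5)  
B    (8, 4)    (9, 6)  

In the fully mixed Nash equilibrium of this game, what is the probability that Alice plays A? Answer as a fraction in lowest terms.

Let x be the probability that Alice plays A. In a completely mixed equilibrium, Bob must be indifferent between C and D.
Bob's expected payoff from C is 18x + 4(1−x); from D it is 5x + 6(1−x).
Setting these equal: 14x + 4 = −x + 6, so x = 2/15.

2/15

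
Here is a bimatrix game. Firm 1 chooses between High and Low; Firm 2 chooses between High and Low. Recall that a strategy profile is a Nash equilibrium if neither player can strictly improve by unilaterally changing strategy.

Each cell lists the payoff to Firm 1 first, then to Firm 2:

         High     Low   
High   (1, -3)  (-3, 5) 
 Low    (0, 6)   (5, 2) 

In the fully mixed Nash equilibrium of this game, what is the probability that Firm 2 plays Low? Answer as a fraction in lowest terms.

1/9

Let q be the probability that Firm 2 plays High. In a completely mixed equilibrium, Firm 1 must be indifferent between High and Low.
Firm 1's expected payoff from High is q − 3(1−q); from Low it is 5(1−q).
Setting these equal: 4q − 3 = −5q + 5, so q = 8/9.
Therefore Firm 2 plays Low with probability 1 − 8/9 = 1/9.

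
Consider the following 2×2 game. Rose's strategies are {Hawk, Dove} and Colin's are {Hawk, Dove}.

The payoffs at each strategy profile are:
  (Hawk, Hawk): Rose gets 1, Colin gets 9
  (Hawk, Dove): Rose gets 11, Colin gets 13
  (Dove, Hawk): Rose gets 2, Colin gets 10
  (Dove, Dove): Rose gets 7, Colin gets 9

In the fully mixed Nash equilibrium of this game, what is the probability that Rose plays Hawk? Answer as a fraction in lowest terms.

1/5

Let r be the probability that Rose plays Hawk. In a completely mixed equilibrium, Colin must be indifferent between Hawk and Dove.
Colin's expected payoff from Hawk is 9r + 10(1−r); from Dove it is 13r + 9(1−r).
Setting these equal: −r + 10 = 4r + 9, so r = 1/5.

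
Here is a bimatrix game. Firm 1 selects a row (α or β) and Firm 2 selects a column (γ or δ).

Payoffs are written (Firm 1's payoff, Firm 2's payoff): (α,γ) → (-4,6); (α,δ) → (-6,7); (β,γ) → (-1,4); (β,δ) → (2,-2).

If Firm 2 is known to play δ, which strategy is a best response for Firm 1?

β

Against δ, Firm 1 earns -6 from α and 2 from β.
So β is the best response.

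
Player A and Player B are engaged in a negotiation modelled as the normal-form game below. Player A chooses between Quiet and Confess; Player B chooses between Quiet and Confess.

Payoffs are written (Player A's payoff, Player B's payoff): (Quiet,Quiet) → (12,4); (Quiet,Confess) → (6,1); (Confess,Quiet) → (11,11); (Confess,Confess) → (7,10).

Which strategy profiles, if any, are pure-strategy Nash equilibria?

(Quiet, Quiet): Player A gets 12 ≥ 11 from Confess, and Player B gets 4 ≥ 1 from Confess — Nash equilibrium.
(Quiet, Confess): Player A prefers Confess (7 > 6); Player B prefers Quiet (4 > 1) — not an equilibrium.
(Confess, Quiet): Player A prefers Quiet (12 > 11) — not an equilibrium.
(Confess, Confess): Player B prefers Quiet (11 > 10) — not an equilibrium.

(Quiet, Quiet)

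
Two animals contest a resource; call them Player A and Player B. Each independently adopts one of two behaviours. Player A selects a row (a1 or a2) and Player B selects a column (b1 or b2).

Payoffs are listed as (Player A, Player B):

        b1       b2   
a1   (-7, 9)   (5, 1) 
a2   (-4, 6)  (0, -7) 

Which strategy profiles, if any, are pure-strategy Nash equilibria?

(a1, b1): Player A prefers a2 (-4 > -7) — not an equilibrium.
(a1, b2): Player B prefers b1 (9 > 1) — not an equilibrium.
(a2, b1): Player A gets -4 ≥ -7 from a1, and Player B gets 6 ≥ -7 from b2 — Nash equilibrium.
(a2, b2): Player A prefers a1 (5 > 0); Player B prefers b1 (6 > -7) — not an equilibrium.

(a2, b1)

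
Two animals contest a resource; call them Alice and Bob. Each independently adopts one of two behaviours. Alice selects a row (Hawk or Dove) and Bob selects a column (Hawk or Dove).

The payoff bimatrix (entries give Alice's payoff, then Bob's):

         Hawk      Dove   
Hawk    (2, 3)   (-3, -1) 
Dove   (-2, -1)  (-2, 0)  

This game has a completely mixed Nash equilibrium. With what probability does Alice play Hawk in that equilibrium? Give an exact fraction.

Let p be the probability that Alice plays Hawk. In a completely mixed equilibrium, Bob must be indifferent between Hawk and Dove.
Bob's expected payoff from Hawk is 3p − (1−p); from Dove it is −p.
Setting these equal: 4p − 1 = −p, so p = 1/5.

1/5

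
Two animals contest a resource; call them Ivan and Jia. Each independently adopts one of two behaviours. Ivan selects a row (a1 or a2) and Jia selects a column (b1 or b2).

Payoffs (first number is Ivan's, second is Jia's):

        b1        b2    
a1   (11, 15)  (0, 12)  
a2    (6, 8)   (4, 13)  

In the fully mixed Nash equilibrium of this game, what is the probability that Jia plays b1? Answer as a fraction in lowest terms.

Let y be the probability that Jia plays b1. In a completely mixed equilibrium, Ivan must be indifferent between a1 and a2.
Ivan's expected payoff from a1 is 11y; from a2 it is 6y + 4(1−y).
Setting these equal: 11y = 2y + 4, so y = 4/9.

4/9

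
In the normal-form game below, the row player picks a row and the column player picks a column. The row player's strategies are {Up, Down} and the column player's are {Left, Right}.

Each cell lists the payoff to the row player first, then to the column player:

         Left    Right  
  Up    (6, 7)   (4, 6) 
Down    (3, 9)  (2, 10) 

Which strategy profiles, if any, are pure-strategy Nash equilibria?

(Up, Left)

(Up, Left): the row player gets 6 ≥ 3 from Down, and the column player gets 7 ≥ 6 from Right — Nash equilibrium.
(Up, Right): the column player prefers Left (7 > 6) — not an equilibrium.
(Down, Left): the row player prefers Up (6 > 3); the column player prefers Right (10 > 9) — not an equilibrium.
(Down, Right): the row player prefers Up (4 > 2) — not an equilibrium.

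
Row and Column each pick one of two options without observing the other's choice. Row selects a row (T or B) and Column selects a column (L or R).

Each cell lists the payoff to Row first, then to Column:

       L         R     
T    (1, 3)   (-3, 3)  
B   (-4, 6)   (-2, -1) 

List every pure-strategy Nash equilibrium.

(T, L): Row gets 1 ≥ -4 from B, and Column gets 3 ≥ 3 from R — Nash equilibrium.
(T, R): Row prefers B (-2 > -3) — not an equilibrium.
(B, L): Row prefers T (1 > -4) — not an equilibrium.
(B, R): Column prefers L (6 > -1) — not an equilibrium.

(T, L)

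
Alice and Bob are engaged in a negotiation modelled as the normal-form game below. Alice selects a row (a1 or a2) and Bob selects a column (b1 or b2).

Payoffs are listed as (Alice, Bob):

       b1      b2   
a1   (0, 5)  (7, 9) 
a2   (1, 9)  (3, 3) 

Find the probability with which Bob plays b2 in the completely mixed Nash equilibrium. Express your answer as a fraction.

1/5

Let q be the probability that Bob plays b1. In a completely mixed equilibrium, Alice must be indifferent between a1 and a2.
Alice's expected payoff from a1 is 7(1−q); from a2 it is q + 3(1−q).
Setting these equal: −7q + 7 = −2q + 3, so q = 4/5.
Therefore Bob plays b2 with probability 1 − 4/5 = 1/5.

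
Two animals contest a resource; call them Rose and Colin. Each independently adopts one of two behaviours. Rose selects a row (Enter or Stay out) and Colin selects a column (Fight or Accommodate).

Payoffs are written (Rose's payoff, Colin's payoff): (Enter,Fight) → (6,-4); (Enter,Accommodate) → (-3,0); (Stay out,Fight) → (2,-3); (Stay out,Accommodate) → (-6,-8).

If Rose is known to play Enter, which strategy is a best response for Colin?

Accommodate

Against Enter, Colin earns -4 from Fight and 0 from Accommodate.
So Accommodate is the best response.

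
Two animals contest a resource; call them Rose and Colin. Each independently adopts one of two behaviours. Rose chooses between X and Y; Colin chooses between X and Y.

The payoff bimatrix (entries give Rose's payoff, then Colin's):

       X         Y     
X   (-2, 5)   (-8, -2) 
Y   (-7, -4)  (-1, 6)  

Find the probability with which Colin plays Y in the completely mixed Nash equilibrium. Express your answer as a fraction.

5/12

Let q be the probability that Colin plays X. In a completely mixed equilibrium, Rose must be indifferent between X and Y.
Rose's expected payoff from X is −2q − 8(1−q); from Y it is −7q − (1−q).
Setting these equal: 6q − 8 = −6q − 1, so q = 7/12.
Therefore Colin plays Y with probability 1 − 7/12 = 5/12.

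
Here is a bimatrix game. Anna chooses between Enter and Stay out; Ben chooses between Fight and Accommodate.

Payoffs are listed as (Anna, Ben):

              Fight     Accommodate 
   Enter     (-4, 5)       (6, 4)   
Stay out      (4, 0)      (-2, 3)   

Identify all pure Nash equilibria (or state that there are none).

none

(Enter, Fight): Anna prefers Stay out (4 > -4) — not an equilibrium.
(Enter, Accommodate): Ben prefers Fight (5 > 4) — not an equilibrium.
(Stay out, Fight): Ben prefers Accommodate (3 > 0) — not an equilibrium.
(Stay out, Accommodate): Anna prefers Enter (6 > -2) — not an equilibrium.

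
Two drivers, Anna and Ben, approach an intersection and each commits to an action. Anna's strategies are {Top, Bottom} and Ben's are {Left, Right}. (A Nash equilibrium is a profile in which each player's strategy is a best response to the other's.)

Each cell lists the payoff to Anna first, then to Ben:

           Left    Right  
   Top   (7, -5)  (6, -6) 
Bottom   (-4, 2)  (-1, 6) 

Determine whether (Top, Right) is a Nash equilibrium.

At (Top, Right), Anna earns 6; switching to Bottom would give -1, so Anna has no profitable deviation.
Ben earns -6; switching to Left would give -5, so Ben would deviate.
Since at least one player can profitably deviate, this is not a Nash equilibrium.

No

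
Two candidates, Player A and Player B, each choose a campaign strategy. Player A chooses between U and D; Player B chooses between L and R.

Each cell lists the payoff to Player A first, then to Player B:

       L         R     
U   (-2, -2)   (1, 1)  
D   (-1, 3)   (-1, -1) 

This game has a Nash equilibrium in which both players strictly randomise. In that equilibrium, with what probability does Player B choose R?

Let c be the probability that Player B plays L. In a completely mixed equilibrium, Player A must be indifferent between U and D.
Player A's expected payoff from U is −2c + (1−c); from D it is −c − (1−c).
Setting these equal: −3c + 1 = -1, so c = 2/3.
Therefore Player B plays R with probability 1 − 2/3 = 1/3.

1/3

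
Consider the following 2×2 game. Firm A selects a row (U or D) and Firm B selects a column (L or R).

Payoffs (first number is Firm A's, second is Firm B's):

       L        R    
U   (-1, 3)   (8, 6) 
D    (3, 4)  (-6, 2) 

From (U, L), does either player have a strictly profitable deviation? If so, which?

Both

Firm A at (U, L) earns -1; deviating to D yields 3 — a strict improvement.
Firm B earns 3; deviating to R yields 6 — a strict improvement.
Both Firm A and Firm B have strictly profitable deviations.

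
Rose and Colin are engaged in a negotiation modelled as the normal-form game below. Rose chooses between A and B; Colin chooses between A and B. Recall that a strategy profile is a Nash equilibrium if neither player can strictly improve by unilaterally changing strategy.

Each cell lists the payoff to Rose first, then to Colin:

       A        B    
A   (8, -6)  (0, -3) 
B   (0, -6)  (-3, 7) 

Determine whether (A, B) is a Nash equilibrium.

Yes

At (A, B), Rose earns 0; switching to B would give -3, so Rose has no profitable deviation.
Colin earns -3; switching to A would give -6, so Colin has no profitable deviation.
Neither player can gain by a unilateral deviation, so this profile is a Nash equilibrium.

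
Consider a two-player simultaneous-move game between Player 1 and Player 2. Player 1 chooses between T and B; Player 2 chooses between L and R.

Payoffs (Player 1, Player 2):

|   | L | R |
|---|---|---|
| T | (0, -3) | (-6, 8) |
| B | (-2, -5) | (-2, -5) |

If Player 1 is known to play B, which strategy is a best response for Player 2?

Against B, Player 2 earns -5 from L and -5 from R.
So either strategy is a best response.

either — both L and R are best responses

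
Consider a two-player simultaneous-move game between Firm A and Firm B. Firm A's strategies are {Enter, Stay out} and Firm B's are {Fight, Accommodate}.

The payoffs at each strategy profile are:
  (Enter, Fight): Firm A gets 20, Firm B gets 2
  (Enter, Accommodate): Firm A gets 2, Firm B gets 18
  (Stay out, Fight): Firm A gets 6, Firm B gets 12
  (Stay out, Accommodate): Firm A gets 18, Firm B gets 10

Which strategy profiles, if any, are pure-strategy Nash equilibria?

none

(Enter, Fight): Firm B prefers Accommodate (18 > 2) — not an equilibrium.
(Enter, Accommodate): Firm A prefers Stay out (18 > 2) — not an equilibrium.
(Stay out, Fight): Firm A prefers Enter (20 > 6) — not an equilibrium.
(Stay out, Accommodate): Firm B prefers Fight (12 > 10) — not an equilibrium.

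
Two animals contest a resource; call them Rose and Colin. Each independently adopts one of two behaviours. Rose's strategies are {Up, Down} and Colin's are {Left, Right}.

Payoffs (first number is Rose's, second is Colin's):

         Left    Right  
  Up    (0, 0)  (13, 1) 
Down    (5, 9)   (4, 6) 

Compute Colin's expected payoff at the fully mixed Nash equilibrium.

9/4

First find x, the probability Rose plays Up, from Colin's indifference between Left and Right: 9(1−x) = x + 6(1−x), giving x = 3/4.
Since Colin is indifferent in equilibrium, Colin's expected payoff equals the payoff from either column against (3/4, 1/4). Using Left: 9(1/4) = 9/4.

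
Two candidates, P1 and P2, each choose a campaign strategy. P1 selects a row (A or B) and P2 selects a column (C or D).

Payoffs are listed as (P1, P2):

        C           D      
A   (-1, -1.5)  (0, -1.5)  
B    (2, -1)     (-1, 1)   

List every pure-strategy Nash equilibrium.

(A, C): P1 prefers B (2 > -1) — not an equilibrium.
(A, D): P1 gets 0 ≥ -1 from B, and P2 gets -1.5 ≥ -1.5 from C — Nash equilibrium.
(B, C): P2 prefers D (1 > -1) — not an equilibrium.
(B, D): P1 prefers A (0 > -1) — not an equilibrium.

(A, D)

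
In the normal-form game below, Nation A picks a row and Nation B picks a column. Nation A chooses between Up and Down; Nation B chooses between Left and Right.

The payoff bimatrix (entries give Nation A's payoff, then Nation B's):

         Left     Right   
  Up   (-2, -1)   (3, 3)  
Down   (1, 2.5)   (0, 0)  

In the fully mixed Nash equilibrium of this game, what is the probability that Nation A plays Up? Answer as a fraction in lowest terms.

5/13

Let p be the probability that Nation A plays Up. In a completely mixed equilibrium, Nation B must be indifferent between Left and Right.
Nation B's expected payoff from Left is −p + 2.5(1−p); from Right it is 3p.
Setting these equal: −3.5p + 2.5 = 3p, so p = 5/13.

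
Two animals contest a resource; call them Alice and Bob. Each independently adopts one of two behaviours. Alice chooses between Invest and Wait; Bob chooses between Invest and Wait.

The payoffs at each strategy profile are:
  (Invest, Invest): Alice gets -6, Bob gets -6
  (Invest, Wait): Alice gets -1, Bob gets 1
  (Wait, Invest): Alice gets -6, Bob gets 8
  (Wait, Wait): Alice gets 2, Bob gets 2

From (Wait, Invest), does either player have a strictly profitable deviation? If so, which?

Neither

Alice at (Wait, Invest) earns -6; deviating to Invest yields -6 — not better.
Bob earns 8; deviating to Wait yields 2 — not better.
Neither player can strictly improve; the profile is a Nash equilibrium.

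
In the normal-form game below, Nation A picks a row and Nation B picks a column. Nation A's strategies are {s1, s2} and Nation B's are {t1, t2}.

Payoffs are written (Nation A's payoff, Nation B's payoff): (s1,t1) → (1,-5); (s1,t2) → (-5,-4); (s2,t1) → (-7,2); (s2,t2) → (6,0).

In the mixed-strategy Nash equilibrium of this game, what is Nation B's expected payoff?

-8/3

First find p, the probability Nation A plays s1, from Nation B's indifference between t1 and t2: −5p + 2(1−p) = −4p, giving p = 2/3.
Since Nation B is indifferent in equilibrium, Nation B's expected payoff equals the payoff from either column against (2/3, 1/3). Using t1: −5(2/3) + 2(1/3) = -8/3.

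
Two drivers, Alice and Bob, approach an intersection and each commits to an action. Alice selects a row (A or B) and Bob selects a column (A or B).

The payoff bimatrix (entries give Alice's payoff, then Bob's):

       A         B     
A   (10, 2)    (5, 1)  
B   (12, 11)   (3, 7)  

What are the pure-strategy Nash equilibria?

(B, A)

(A, A): Alice prefers B (12 > 10) — not an equilibrium.
(A, B): Bob prefers A (2 > 1) — not an equilibrium.
(B, A): Alice gets 12 ≥ 10 from A, and Bob gets 11 ≥ 7 from B — Nash equilibrium.
(B, B): Alice prefers A (5 > 3); Bob prefers A (11 > 7) — not an equilibrium.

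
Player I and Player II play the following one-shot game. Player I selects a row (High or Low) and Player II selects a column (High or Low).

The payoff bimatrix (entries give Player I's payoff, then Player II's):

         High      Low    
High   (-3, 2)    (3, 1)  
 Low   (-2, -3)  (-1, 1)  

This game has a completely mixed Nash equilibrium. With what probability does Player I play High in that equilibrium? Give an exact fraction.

4/5

Let p be the probability that Player I plays High. In a completely mixed equilibrium, Player II must be indifferent between High and Low.
Player II's expected payoff from High is 2p − 3(1−p); from Low it is p + (1−p).
Setting these equal: 5p − 3 = 1, so p = 4/5.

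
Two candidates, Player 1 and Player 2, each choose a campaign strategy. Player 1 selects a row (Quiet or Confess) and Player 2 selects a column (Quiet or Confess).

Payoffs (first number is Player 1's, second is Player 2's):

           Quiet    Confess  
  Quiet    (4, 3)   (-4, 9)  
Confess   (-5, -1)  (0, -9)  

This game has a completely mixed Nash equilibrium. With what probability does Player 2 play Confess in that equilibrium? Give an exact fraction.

9/13

Let y be the probability that Player 2 plays Quiet. In a completely mixed equilibrium, Player 1 must be indifferent between Quiet and Confess.
Player 1's expected payoff from Quiet is 4y − 4(1−y); from Confess it is −5y.
Setting these equal: 8y − 4 = −5y, so y = 4/13.
Therefore Player 2 plays Confess with probability 1 − 4/13 = 9/13.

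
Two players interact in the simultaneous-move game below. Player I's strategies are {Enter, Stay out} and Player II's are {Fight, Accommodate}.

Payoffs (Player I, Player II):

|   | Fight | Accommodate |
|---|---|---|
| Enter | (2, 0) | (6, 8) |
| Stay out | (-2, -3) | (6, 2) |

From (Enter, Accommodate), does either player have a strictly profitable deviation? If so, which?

Neither

Player I at (Enter, Accommodate) earns 6; deviating to Stay out yields 6 — not better.
Player II earns 8; deviating to Fight yields 0 — not better.
Neither player can strictly improve; the profile is a Nash equilibrium.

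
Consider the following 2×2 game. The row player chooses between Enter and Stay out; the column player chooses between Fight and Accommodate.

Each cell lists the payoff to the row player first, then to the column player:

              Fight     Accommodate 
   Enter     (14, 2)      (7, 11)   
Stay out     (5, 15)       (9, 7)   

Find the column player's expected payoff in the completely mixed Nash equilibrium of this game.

151/17

First find x, the probability the row player plays Enter, from the column player's indifference between Fight and Accommodate: 2x + 15(1−x) = 11x + 7(1−x), giving x = 8/17.
Since the column player is indifferent in equilibrium, the column player's expected payoff equals the payoff from either column against (8/17, 9/17). Using Fight: 2(8/17) + 15(9/17) = 151/17.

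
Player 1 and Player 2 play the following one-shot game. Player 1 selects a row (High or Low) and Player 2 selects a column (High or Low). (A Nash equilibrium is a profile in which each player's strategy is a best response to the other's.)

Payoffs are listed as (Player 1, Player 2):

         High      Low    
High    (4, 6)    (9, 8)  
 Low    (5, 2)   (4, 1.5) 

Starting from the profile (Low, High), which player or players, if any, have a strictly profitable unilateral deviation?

Neither

Player 1 at (Low, High) earns 5; deviating to High yields 4 — not better.
Player 2 earns 2; deviating to Low yields 1.5 — not better.
Neither player can strictly improve; the profile is a Nash equilibrium.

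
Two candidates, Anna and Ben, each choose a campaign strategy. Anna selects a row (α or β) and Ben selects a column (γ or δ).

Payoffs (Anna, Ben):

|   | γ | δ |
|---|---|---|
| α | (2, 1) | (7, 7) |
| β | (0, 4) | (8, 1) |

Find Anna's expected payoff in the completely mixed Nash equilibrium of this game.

16/3

First find y, the probability Ben plays γ, from Anna's indifference between α and β: 2y + 7(1−y) = 8(1−y), giving y = 1/3.
Since Anna is indifferent in equilibrium, Anna's expected payoff equals the payoff from either row against (1/3, 2/3). Using α: 2(1/3) + 7(2/3) = 16/3.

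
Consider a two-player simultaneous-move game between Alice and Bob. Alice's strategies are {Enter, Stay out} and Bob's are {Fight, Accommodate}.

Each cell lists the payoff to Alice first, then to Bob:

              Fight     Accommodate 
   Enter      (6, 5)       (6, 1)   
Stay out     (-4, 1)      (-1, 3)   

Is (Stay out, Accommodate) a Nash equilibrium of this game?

At (Stay out, Accommodate), Alice earns -1; switching to Enter would give 6, so Alice would deviate.
Bob earns 3; switching to Fight would give 1, so Bob has no profitable deviation.
Since at least one player can profitably deviate, this is not a Nash equilibrium.

No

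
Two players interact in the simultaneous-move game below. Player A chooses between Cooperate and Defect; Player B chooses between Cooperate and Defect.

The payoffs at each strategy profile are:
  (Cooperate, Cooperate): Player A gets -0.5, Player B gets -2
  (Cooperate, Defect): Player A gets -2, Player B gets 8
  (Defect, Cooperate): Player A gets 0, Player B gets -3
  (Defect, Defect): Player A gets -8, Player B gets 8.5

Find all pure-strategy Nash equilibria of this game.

(Cooperate, Cooperate): Player A prefers Defect (0 > -0.5); Player B prefers Defect (8 > -2) — not an equilibrium.
(Cooperate, Defect): Player A gets -2 ≥ -8 from Defect, and Player B gets 8 ≥ -2 from Cooperate — Nash equilibrium.
(Defect, Cooperate): Player B prefers Defect (8.5 > -3) — not an equilibrium.
(Defect, Defect): Player A prefers Cooperate (-2 > -8) — not an equilibrium.

(Cooperate, Defect)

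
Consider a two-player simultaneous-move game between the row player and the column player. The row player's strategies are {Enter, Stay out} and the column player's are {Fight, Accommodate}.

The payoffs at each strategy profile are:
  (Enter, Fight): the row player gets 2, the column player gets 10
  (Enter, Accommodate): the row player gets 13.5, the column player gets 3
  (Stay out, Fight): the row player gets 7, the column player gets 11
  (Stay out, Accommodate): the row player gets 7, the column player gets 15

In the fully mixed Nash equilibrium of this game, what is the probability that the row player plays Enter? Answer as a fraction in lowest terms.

4/11

Let r be the probability that the row player plays Enter. In a completely mixed equilibrium, the column player must be indifferent between Fight and Accommodate.
The column player's expected payoff from Fight is 10r + 11(1−r); from Accommodate it is 3r + 15(1−r).
Setting these equal: −r + 11 = −12r + 15, so r = 4/11.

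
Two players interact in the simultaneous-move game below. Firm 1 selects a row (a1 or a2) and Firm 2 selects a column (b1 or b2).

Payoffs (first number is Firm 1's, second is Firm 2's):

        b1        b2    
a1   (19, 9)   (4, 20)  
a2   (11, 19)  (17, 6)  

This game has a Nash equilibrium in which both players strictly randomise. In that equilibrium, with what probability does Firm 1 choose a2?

11/24

Let x be the probability that Firm 1 plays a1. In a completely mixed equilibrium, Firm 2 must be indifferent between b1 and b2.
Firm 2's expected payoff from b1 is 9x + 19(1−x); from b2 it is 20x + 6(1−x).
Setting these equal: −10x + 19 = 14x + 6, so x = 13/24.
Therefore Firm 1 plays a2 with probability 1 − 13/24 = 11/24.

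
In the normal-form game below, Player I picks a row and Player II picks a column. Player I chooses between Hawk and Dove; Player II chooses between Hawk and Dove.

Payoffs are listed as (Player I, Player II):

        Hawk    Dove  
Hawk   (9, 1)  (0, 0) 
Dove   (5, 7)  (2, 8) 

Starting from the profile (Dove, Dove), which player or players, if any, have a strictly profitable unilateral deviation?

Neither

Player I at (Dove, Dove) earns 2; deviating to Hawk yields 0 — not better.
Player II earns 8; deviating to Hawk yields 7 — not better.
Neither player can strictly improve; the profile is a Nash equilibrium.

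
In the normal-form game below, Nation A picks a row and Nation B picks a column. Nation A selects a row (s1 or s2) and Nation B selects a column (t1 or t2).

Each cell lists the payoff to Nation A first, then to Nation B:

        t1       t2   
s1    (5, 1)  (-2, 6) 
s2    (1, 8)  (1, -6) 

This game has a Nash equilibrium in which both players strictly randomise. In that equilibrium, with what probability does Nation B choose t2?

Let y be the probability that Nation B plays t1. In a completely mixed equilibrium, Nation A must be indifferent between s1 and s2.
Nation A's expected payoff from s1 is 5y − 2(1−y); from s2 it is y + (1−y).
Setting these equal: 7y − 2 = 1, so y = 3/7.
Therefore Nation B plays t2 with probability 1 − 3/7 = 4/7.

4/7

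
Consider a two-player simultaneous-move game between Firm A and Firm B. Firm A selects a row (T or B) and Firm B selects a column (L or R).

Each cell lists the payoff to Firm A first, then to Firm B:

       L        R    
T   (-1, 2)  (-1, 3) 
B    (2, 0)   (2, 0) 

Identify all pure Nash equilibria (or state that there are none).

(B, L) and (B, R)

(T, L): Firm A prefers B (2 > -1); Firm B prefers R (3 > 2) — not an equilibrium.
(T, R): Firm A prefers B (2 > -1) — not an equilibrium.
(B, L): Firm A gets 2 ≥ -1 from T, and Firm B gets 0 ≥ 0 from R — Nash equilibrium.
(B, R): Firm A gets 2 ≥ -1 from T, and Firm B gets 0 ≥ 0 from L — Nash equilibrium.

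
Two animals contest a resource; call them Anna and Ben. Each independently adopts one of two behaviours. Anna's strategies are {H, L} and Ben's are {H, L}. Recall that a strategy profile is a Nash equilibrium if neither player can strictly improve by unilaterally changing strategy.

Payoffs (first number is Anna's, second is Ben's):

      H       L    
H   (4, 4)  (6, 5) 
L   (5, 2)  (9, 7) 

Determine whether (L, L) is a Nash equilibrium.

At (L, L), Anna earns 9; switching to H would give 6, so Anna has no profitable deviation.
Ben earns 7; switching to H would give 2, so Ben has no profitable deviation.
Neither player can gain by a unilateral deviation, so this profile is a Nash equilibrium.

Yes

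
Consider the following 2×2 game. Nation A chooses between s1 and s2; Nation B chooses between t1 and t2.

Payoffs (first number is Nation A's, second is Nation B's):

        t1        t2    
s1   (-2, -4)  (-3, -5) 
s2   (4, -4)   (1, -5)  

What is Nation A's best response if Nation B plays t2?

s2

Against t2, Nation A earns -3 from s1 and 1 from s2.
So s2 is the best response.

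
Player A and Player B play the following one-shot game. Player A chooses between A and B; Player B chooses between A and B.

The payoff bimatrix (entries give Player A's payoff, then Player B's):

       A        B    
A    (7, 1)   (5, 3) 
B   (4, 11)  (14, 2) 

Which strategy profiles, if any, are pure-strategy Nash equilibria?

none

(A, A): Player B prefers B (3 > 1) — not an equilibrium.
(A, B): Player A prefers B (14 > 5) — not an equilibrium.
(B, A): Player A prefers A (7 > 4) — not an equilibrium.
(B, B): Player B prefers A (11 > 2) — not an equilibrium.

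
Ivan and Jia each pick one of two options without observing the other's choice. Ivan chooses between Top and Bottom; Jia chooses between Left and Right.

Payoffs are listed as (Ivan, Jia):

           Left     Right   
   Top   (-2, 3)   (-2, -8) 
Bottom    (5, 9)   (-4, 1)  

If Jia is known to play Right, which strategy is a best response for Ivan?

Top

Against Right, Ivan earns -2 from Top and -4 from Bottom.
So Top is the best response.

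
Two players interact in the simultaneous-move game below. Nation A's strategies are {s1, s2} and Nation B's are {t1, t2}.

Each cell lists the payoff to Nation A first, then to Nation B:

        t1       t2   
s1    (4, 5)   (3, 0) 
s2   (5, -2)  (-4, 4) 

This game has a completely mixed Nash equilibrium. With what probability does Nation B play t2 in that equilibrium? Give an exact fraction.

Let q be the probability that Nation B plays t1. In a completely mixed equilibrium, Nation A must be indifferent between s1 and s2.
Nation A's expected payoff from s1 is 4q + 3(1−q); from s2 it is 5q − 4(1−q).
Setting these equal: q + 3 = 9q − 4, so q = 7/8.
Therefore Nation B plays t2 with probability 1 − 7/8 = 1/8.

1/8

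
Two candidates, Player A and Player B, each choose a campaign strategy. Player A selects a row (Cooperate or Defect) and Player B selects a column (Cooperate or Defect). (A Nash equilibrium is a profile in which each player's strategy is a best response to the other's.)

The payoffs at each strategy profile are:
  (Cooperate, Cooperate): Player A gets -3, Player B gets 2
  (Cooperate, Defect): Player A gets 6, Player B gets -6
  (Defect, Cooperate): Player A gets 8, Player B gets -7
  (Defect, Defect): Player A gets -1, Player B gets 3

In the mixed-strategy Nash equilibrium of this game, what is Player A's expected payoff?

First find y, the probability Player B plays Cooperate, from Player A's indifference between Cooperate and Defect: −3y + 6(1−y) = 8y − (1−y), giving y = 7/18.
Since Player A is indifferent in equilibrium, Player A's expected payoff equals the payoff from either row against (7/18, 11/18). Using Cooperate: −3(7/18) + 6(11/18) = 5/2.

5/2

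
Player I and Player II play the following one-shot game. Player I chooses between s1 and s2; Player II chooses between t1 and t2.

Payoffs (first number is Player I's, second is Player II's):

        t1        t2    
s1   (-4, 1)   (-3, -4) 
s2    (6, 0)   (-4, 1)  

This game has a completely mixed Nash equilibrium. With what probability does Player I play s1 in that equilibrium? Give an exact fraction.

1/6

Let r be the probability that Player I plays s1. In a completely mixed equilibrium, Player II must be indifferent between t1 and t2.
Player II's expected payoff from t1 is r; from t2 it is −4r + (1−r).
Setting these equal: r = −5r + 1, so r = 1/6.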